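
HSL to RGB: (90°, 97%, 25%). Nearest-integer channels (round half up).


H=90°, S=0.97, L=0.25
C = (1-|2L-1|)×S = (1-|-0.50|)×0.97 = 0.485
H' = H/60 = 90/60 ≈ 1.5000; X = C×(1-|H' mod 2 - 1|) = 0.2425
m = L - C/2 = 0.25 - 0.2425 = 0.0075
Sector ⌊H'⌋ = 1 → (R',G',B') = (0.2425, 0.485, 0.0)
RGB = ((R'+m)×255, (G'+m)×255, (B'+m)×255) = (63.75, 125.5875, 1.9125)
Round half up → RGB(64, 126, 2)


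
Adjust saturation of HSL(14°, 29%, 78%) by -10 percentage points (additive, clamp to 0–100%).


Original S = 29%
Adjustment = -10 percentage points
New S = 29 + (-10) = 19
Clamp to [0, 100] → 19
= HSL(14°, 19%, 78%)


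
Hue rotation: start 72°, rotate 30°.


New hue = (H + rotation) mod 360
New hue = (72 + 30) mod 360
= 102 mod 360
= 102°


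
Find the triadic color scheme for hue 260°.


Triadic: equally spaced at 120° intervals
H1 = 260°
H2 = (260 + 120) mod 360 = 20°
H3 = (260 + 240) mod 360 = 140°
Triadic = 260°, 20°, 140°


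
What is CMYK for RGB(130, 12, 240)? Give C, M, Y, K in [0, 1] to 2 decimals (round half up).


R'=130/255≈0.5098, G'=12/255≈0.0471, B'=240/255≈0.9412
K = 1 - max(R',G',B') = 1 - 240/255 = 15/255 = 0.05882… → 0.06
(1-R'-K)/(1-K) simplifies to (max-R)/max with max = 240:
C = (240-130)/240 = 110/240 = 0.45833… → 0.46
M = (240-12)/240 = 228/240 = 0.95 → 0.95
Y = (240-240)/240 = 0/240 = 0 → 0.00
= CMYK(0.46, 0.95, 0.00, 0.06)


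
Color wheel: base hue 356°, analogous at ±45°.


Base hue: 356°
Left analog: (356 - 45) mod 360 = 311°
Right analog: (356 + 45) mod 360 = 41°
Analogous hues = 311° and 41°


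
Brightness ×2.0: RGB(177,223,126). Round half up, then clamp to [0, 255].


Multiply each channel by 2.0, round half up, clamp to [0, 255]
R: 177×2.0 = 354 → clamp → 255
G: 223×2.0 = 446 → clamp → 255
B: 126×2.0 = 252
= RGB(255, 255, 252)


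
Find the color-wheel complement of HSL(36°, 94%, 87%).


Complement = opposite side of color wheel = hue + 180°
H' = (36 + 180) mod 360 = 216°
S and L unchanged.
= HSL(216°, 94%, 87%)


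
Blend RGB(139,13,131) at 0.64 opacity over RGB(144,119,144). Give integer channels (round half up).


C = α×F + (1-α)×B, with 1-α = 0.36
R: 0.64×139 + 0.36×144 = 88.96 + 51.84 = 140.80 → 141
G: 0.64×13 + 0.36×119 = 8.32 + 42.84 = 51.16 → 51
B: 0.64×131 + 0.36×144 = 83.84 + 51.84 = 135.68 → 136
= RGB(141, 51, 136)


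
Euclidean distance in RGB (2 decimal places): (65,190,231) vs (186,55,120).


d = √[(R₁-R₂)² + (G₁-G₂)² + (B₁-B₂)²]
d = √[(65-186)² + (190-55)² + (231-120)²]
d = √[14641 + 18225 + 12321]
d = √45187
d ≈ 212.57


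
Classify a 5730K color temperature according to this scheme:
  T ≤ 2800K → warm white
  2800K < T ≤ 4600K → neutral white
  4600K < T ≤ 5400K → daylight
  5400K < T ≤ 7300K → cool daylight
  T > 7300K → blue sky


Temperature: 5730K
5400K < 5730K ≤ 7300K → cool daylight
Classification: cool daylight


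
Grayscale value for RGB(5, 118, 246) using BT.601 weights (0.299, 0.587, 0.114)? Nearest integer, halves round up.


Gray = 0.299×R + 0.587×G + 0.114×B
Gray = 0.299×5 + 0.587×118 + 0.114×246
Gray = 1.495 + 69.266 + 28.044
Gray = 98.805 → round half up → 99
Gray = 99


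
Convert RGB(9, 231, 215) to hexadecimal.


R = 9 → 09 (hex)
G = 231 → E7 (hex)
B = 215 → D7 (hex)
Hex = #09E7D7


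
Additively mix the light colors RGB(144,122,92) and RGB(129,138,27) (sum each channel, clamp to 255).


Additive: each channel = min(255, C₁+C₂)
R: 144+129 = 273 → 255
G: 122+138 = 260 → 255
B: 92+27 = 119 → 119
= RGB(255, 255, 119)


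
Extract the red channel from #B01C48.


Color: #B01C48
R = B0 = 176
G = 1C = 28
B = 48 = 72
Red = 176


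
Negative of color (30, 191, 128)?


Invert: (255-R, 255-G, 255-B)
R: 255-30 = 225
G: 255-191 = 64
B: 255-128 = 127
= RGB(225, 64, 127)


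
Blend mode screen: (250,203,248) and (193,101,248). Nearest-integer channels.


Screen: C = 255 - (255-A)×(255-B)/255, rounded to nearest integer
R: 255 - (255-250)×(255-193)/255 = 255 - 310/255 ≈ 255 - 1.216 = 253.784 → 254
G: 255 - (255-203)×(255-101)/255 = 255 - 8008/255 ≈ 255 - 31.404 = 223.596 → 224
B: 255 - (255-248)×(255-248)/255 = 255 - 49/255 ≈ 255 - 0.192 = 254.808 → 255
= RGB(254, 224, 255)


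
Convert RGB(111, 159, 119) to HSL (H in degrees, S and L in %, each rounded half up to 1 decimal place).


Normalize: R'=111/255≈0.4353, G'=159/255≈0.6235, B'=119/255≈0.4667
Max=159/255, Min=111/255, Δ=Max-Min=48/255
L = (Max+Min)/2 = (159+111)/510 = 270/510 = 0.52941… → L = 52.9%
L > 0.5 → S = Δ/(2-Max-Min) = 48/(510-159-111) = 48/240 = 0.2 → S = 20.0%
(the 1/255 factors cancel in S and H, so raw channel differences can be used)
Max is G' → H = 60 × ((B-R)/Δ + 2) = 60 × ((119-111)/48 + 2)
  8/48 + 2 = 0.1666… + 2 = 2.1666…
  H = 60 × 2.1666… = 130° → H = 130.0°
= HSL(130.0°, 20.0%, 52.9%)


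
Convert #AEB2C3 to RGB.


AE → 174 (R)
B2 → 178 (G)
C3 → 195 (B)
= RGB(174, 178, 195)


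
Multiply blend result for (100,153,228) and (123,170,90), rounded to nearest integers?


Multiply: C = A×B/255, rounded to nearest integer
R: 100×123/255 = 12300/255 ≈ 48.235 → 48
G: 153×170/255 = 26010/255 ≈ 102.000 → 102
B: 228×90/255 = 20520/255 ≈ 80.471 → 80
= RGB(48, 102, 80)


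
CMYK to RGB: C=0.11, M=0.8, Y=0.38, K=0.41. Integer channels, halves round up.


R = 255 × (1-C) × (1-K) = 255 × 0.89 × 0.59 = 133.9005 → 134
G = 255 × (1-M) × (1-K) = 255 × 0.20 × 0.59 = 30.09 → 30
B = 255 × (1-Y) × (1-K) = 255 × 0.62 × 0.59 = 93.279 → 93
= RGB(134, 30, 93)


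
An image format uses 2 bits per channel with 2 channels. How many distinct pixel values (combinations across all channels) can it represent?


Total bits = 2 bits/channel × 2 channels = 4 bits
Distinct pixel values = 2^4
= 16 pixel values


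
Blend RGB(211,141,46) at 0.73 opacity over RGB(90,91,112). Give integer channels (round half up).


C = α×F + (1-α)×B, with 1-α = 0.27
R: 0.73×211 + 0.27×90 = 154.03 + 24.30 = 178.33 → 178
G: 0.73×141 + 0.27×91 = 102.93 + 24.57 = 127.50 → 128
B: 0.73×46 + 0.27×112 = 33.58 + 30.24 = 63.82 → 64
= RGB(178, 128, 64)


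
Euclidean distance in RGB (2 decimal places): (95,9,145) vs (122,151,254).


d = √[(R₁-R₂)² + (G₁-G₂)² + (B₁-B₂)²]
d = √[(95-122)² + (9-151)² + (145-254)²]
d = √[729 + 20164 + 11881]
d = √32774
d ≈ 181.04


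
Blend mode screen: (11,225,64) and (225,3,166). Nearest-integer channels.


Screen: C = 255 - (255-A)×(255-B)/255, rounded to nearest integer
R: 255 - (255-11)×(255-225)/255 = 255 - 7320/255 ≈ 255 - 28.706 = 226.294 → 226
G: 255 - (255-225)×(255-3)/255 = 255 - 7560/255 ≈ 255 - 29.647 = 225.353 → 225
B: 255 - (255-64)×(255-166)/255 = 255 - 16999/255 ≈ 255 - 66.663 = 188.337 → 188
= RGB(226, 225, 188)


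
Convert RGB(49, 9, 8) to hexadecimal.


R = 49 → 31 (hex)
G = 9 → 09 (hex)
B = 8 → 08 (hex)
Hex = #310908


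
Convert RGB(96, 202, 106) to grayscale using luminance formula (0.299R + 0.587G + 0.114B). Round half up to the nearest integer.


Gray = 0.299×R + 0.587×G + 0.114×B
Gray = 0.299×96 + 0.587×202 + 0.114×106
Gray = 28.704 + 118.574 + 12.084
Gray = 159.362 → round half up → 159
Gray = 159


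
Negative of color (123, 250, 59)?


Invert: (255-R, 255-G, 255-B)
R: 255-123 = 132
G: 255-250 = 5
B: 255-59 = 196
= RGB(132, 5, 196)


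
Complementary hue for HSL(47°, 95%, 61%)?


Complement = opposite side of color wheel = hue + 180°
H' = (47 + 180) mod 360 = 227°
S and L unchanged.
= HSL(227°, 95%, 61%)


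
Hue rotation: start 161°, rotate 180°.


New hue = (H + rotation) mod 360
New hue = (161 + 180) mod 360
= 341 mod 360
= 341°


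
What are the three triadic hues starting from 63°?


Triadic: equally spaced at 120° intervals
H1 = 63°
H2 = (63 + 120) mod 360 = 183°
H3 = (63 + 240) mod 360 = 303°
Triadic = 63°, 183°, 303°


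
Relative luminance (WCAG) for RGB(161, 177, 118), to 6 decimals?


Linearize each channel (sRGB transfer function): c = v/255; c_lin = c/12.92 if c ≤ 0.04045, else ((c+0.055)/1.055)^2.4
  R: 161/255 ≈ 0.631373 > 0.04045 → ((0.631373+0.055)/1.055)^2.4 ≈ 0.356400
  G: 177/255 ≈ 0.694118 > 0.04045 → ((0.694118+0.055)/1.055)^2.4 ≈ 0.439657
  B: 118/255 ≈ 0.462745 > 0.04045 → ((0.462745+0.055)/1.055)^2.4 ≈ 0.181164
R_lin = 0.356400, G_lin = 0.439657, B_lin = 0.181164
L = 0.2126×R + 0.7152×G + 0.0722×B
L = 0.2126×0.356400 + 0.7152×0.439657 + 0.0722×0.181164
L ≈ 0.403294


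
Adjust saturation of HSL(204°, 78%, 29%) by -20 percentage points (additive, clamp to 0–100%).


Original S = 78%
Adjustment = -20 percentage points
New S = 78 + (-20) = 58
Clamp to [0, 100] → 58
= HSL(204°, 58%, 29%)


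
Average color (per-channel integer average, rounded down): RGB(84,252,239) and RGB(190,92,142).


Midpoint: each channel = ⌊(C₁+C₂)/2⌋
R: ⌊(84+190)/2⌋ = 137
G: ⌊(252+92)/2⌋ = 172
B: ⌊(239+142)/2⌋ = 190
= RGB(137, 172, 190)


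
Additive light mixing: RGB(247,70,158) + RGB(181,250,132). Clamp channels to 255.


Additive: each channel = min(255, C₁+C₂)
R: 247+181 = 428 → 255
G: 70+250 = 320 → 255
B: 158+132 = 290 → 255
= RGB(255, 255, 255)


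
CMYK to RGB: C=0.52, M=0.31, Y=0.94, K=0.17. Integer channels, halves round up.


R = 255 × (1-C) × (1-K) = 255 × 0.48 × 0.83 = 101.592 → 102
G = 255 × (1-M) × (1-K) = 255 × 0.69 × 0.83 = 146.0385 → 146
B = 255 × (1-Y) × (1-K) = 255 × 0.06 × 0.83 = 12.699 → 13
= RGB(102, 146, 13)


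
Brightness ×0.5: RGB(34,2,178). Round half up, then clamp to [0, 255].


Multiply each channel by 0.5, round half up, clamp to [0, 255]
R: 34×0.5 = 17
G: 2×0.5 = 1
B: 178×0.5 = 89
= RGB(17, 1, 89)


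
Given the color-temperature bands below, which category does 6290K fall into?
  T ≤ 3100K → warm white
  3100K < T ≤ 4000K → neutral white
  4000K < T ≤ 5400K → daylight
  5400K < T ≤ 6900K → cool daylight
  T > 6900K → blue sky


Temperature: 6290K
5400K < 6290K ≤ 6900K → cool daylight
Classification: cool daylight


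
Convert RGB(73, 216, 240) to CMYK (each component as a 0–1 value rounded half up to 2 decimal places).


R'=73/255≈0.2863, G'=216/255≈0.8471, B'=240/255≈0.9412
K = 1 - max(R',G',B') = 1 - 240/255 = 15/255 = 0.05882… → 0.06
(1-R'-K)/(1-K) simplifies to (max-R)/max with max = 240:
C = (240-73)/240 = 167/240 = 0.69583… → 0.70
M = (240-216)/240 = 24/240 = 0.1 → 0.10
Y = (240-240)/240 = 0/240 = 0 → 0.00
= CMYK(0.70, 0.10, 0.00, 0.06)


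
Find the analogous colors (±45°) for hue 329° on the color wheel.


Base hue: 329°
Left analog: (329 - 45) mod 360 = 284°
Right analog: (329 + 45) mod 360 = 14°
Analogous hues = 284° and 14°


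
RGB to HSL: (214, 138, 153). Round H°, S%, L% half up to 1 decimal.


Normalize: R'=214/255≈0.8392, G'=138/255≈0.5412, B'=153/255≈0.6000
Max=214/255, Min=138/255, Δ=Max-Min=76/255
L = (Max+Min)/2 = (214+138)/510 = 352/510 = 0.69019… → L = 69.0%
L > 0.5 → S = Δ/(2-Max-Min) = 76/(510-214-138) = 76/158 = 0.48101… → S = 48.1%
(the 1/255 factors cancel in S and H, so raw channel differences can be used)
Max is R' → H = 60 × (((G-B)/Δ) mod 6) = 60 × (((138-153)/76) mod 6)
  (-15)/76 = -0.1973…; negative, so add 6 → 5.8026…
  H = 60 × 5.8026… = 348.157…° → H = 348.2°
= HSL(348.2°, 48.1%, 69.0%)


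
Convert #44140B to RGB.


44 → 68 (R)
14 → 20 (G)
0B → 11 (B)
= RGB(68, 20, 11)


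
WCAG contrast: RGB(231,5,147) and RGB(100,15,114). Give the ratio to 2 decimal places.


Linearize each sRGB channel c=v/255: c/12.92 if c ≤ 0.04045 else ((c+0.055)/1.055)^2.4
L = 0.2126×R_lin + 0.7152×G_lin + 0.0722×B_lin
Color 1 (231,5,147):
  R=231: 231/255≈0.9059 > 0.04045 → ((0.9059+0.055)/1.055)^2.4 ≈ 0.79910
  G=5: 5/255≈0.0196 ≤ 0.04045 → 0.0196/12.92 ≈ 0.00152
  B=147: 147/255≈0.5765 > 0.04045 → ((0.5765+0.055)/1.055)^2.4 ≈ 0.29177
  L1 = 0.2126×0.79910 + 0.7152×0.00152 + 0.0722×0.29177 ≈ 0.19204
Color 2 (100,15,114):
  R=100: 100/255≈0.3922 > 0.04045 → ((0.3922+0.055)/1.055)^2.4 ≈ 0.12744
  G=15: 15/255≈0.0588 > 0.04045 → ((0.0588+0.055)/1.055)^2.4 ≈ 0.00478
  B=114: 114/255≈0.4471 > 0.04045 → ((0.4471+0.055)/1.055)^2.4 ≈ 0.16827
  L2 = 0.2126×0.12744 + 0.7152×0.00478 + 0.0722×0.16827 ≈ 0.04266
Lighter = 0.19204, Darker = 0.04266
Ratio = (L_lighter + 0.05) / (L_darker + 0.05)
Ratio = (0.19204 + 0.05) / (0.04266 + 0.05) = 0.24204 / 0.09266 ≈ 2.6122
Ratio ≈ 2.61:1


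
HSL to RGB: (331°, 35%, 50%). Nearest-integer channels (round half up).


H=331°, S=0.35, L=0.50
C = (1-|2L-1|)×S = (1-|0.00|)×0.35 = 0.35
H' = H/60 = 331/60 ≈ 5.5167; X = C×(1-|H' mod 2 - 1|) ≈ 0.1692
m = L - C/2 = 0.50 - 0.175 = 0.325
Sector ⌊H'⌋ = 5 → (R',G',B') = (0.35, 0.0, ≈0.1692)
RGB = ((R'+m)×255, (G'+m)×255, (B'+m)×255) = (172.125, 82.875, 126.0125)
Round half up → RGB(172, 83, 126)


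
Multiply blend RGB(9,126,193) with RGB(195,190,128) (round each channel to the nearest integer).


Multiply: C = A×B/255, rounded to nearest integer
R: 9×195/255 = 1755/255 ≈ 6.882 → 7
G: 126×190/255 = 23940/255 ≈ 93.882 → 94
B: 193×128/255 = 24704/255 ≈ 96.878 → 97
= RGB(7, 94, 97)


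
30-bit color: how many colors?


Colors = 2^bits = 2^30
= 1,073,741,824 colors


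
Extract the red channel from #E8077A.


Color: #E8077A
R = E8 = 232
G = 07 = 7
B = 7A = 122
Red = 232


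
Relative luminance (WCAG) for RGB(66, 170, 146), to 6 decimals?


Linearize each channel (sRGB transfer function): c = v/255; c_lin = c/12.92 if c ≤ 0.04045, else ((c+0.055)/1.055)^2.4
  R: 66/255 ≈ 0.258824 > 0.04045 → ((0.258824+0.055)/1.055)^2.4 ≈ 0.054480
  G: 170/255 ≈ 0.666667 > 0.04045 → ((0.666667+0.055)/1.055)^2.4 ≈ 0.401978
  B: 146/255 ≈ 0.572549 > 0.04045 → ((0.572549+0.055)/1.055)^2.4 ≈ 0.287441
R_lin = 0.054480, G_lin = 0.401978, B_lin = 0.287441
L = 0.2126×R + 0.7152×G + 0.0722×B
L = 0.2126×0.054480 + 0.7152×0.401978 + 0.0722×0.287441
L ≈ 0.319830


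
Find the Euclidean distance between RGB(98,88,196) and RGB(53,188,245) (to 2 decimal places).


d = √[(R₁-R₂)² + (G₁-G₂)² + (B₁-B₂)²]
d = √[(98-53)² + (88-188)² + (196-245)²]
d = √[2025 + 10000 + 2401]
d = √14426
d ≈ 120.11


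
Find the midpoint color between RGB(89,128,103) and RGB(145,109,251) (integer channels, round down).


Midpoint: each channel = ⌊(C₁+C₂)/2⌋
R: ⌊(89+145)/2⌋ = 117
G: ⌊(128+109)/2⌋ = 118
B: ⌊(103+251)/2⌋ = 177
= RGB(117, 118, 177)


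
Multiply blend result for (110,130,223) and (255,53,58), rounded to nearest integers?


Multiply: C = A×B/255, rounded to nearest integer
R: 110×255/255 = 28050/255 ≈ 110.000 → 110
G: 130×53/255 = 6890/255 ≈ 27.020 → 27
B: 223×58/255 = 12934/255 ≈ 50.722 → 51
= RGB(110, 27, 51)


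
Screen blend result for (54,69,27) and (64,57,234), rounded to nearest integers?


Screen: C = 255 - (255-A)×(255-B)/255, rounded to nearest integer
R: 255 - (255-54)×(255-64)/255 = 255 - 38391/255 ≈ 255 - 150.553 = 104.447 → 104
G: 255 - (255-69)×(255-57)/255 = 255 - 36828/255 ≈ 255 - 144.424 = 110.576 → 111
B: 255 - (255-27)×(255-234)/255 = 255 - 4788/255 ≈ 255 - 18.776 = 236.224 → 236
= RGB(104, 111, 236)


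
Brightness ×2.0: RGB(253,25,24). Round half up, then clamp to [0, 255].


Multiply each channel by 2.0, round half up, clamp to [0, 255]
R: 253×2.0 = 506 → clamp → 255
G: 25×2.0 = 50
B: 24×2.0 = 48
= RGB(255, 50, 48)


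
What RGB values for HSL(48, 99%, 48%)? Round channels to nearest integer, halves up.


H=48°, S=0.99, L=0.48
C = (1-|2L-1|)×S = (1-|-0.04|)×0.99 = 0.9504
H' = H/60 = 48/60 ≈ 0.8000; X = C×(1-|H' mod 2 - 1|) = 0.76032
m = L - C/2 = 0.48 - 0.4752 = 0.0048
Sector ⌊H'⌋ = 0 → (R',G',B') = (0.9504, 0.76032, 0.0)
RGB = ((R'+m)×255, (G'+m)×255, (B'+m)×255) = (243.576, 195.1056, 1.224)
Round half up → RGB(244, 195, 1)


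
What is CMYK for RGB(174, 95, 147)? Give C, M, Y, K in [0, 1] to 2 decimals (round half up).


R'=174/255≈0.6824, G'=95/255≈0.3725, B'=147/255≈0.5765
K = 1 - max(R',G',B') = 1 - 174/255 = 81/255 = 0.31764… → 0.32
(1-R'-K)/(1-K) simplifies to (max-R)/max with max = 174:
C = (174-174)/174 = 0/174 = 0 → 0.00
M = (174-95)/174 = 79/174 = 0.45402… → 0.45
Y = (174-147)/174 = 27/174 = 0.15517… → 0.16
= CMYK(0.00, 0.45, 0.16, 0.32)


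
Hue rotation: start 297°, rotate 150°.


New hue = (H + rotation) mod 360
New hue = (297 + 150) mod 360
= 447 mod 360
= 87°


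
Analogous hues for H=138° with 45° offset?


Base hue: 138°
Left analog: (138 - 45) mod 360 = 93°
Right analog: (138 + 45) mod 360 = 183°
Analogous hues = 93° and 183°


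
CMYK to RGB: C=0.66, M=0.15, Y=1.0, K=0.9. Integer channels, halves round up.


R = 255 × (1-C) × (1-K) = 255 × 0.34 × 0.10 = 8.67 → 9
G = 255 × (1-M) × (1-K) = 255 × 0.85 × 0.10 = 21.675 → 22
B = 255 × (1-Y) × (1-K) = 255 × 0.00 × 0.10 = 0
= RGB(9, 22, 0)


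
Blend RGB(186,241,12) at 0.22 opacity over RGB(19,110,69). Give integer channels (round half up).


C = α×F + (1-α)×B, with 1-α = 0.78
R: 0.22×186 + 0.78×19 = 40.92 + 14.82 = 55.74 → 56
G: 0.22×241 + 0.78×110 = 53.02 + 85.80 = 138.82 → 139
B: 0.22×12 + 0.78×69 = 2.64 + 53.82 = 56.46 → 56
= RGB(56, 139, 56)


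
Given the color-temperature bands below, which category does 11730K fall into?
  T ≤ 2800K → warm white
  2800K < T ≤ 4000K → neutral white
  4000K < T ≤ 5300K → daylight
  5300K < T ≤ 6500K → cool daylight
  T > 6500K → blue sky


Temperature: 11730K
11730K > 6500K → blue sky
Classification: blue sky


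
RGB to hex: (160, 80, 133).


R = 160 → A0 (hex)
G = 80 → 50 (hex)
B = 133 → 85 (hex)
Hex = #A05085


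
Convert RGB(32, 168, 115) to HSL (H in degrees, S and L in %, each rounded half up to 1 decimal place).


Normalize: R'=32/255≈0.1255, G'=168/255≈0.6588, B'=115/255≈0.4510
Max=168/255, Min=32/255, Δ=Max-Min=136/255
L = (Max+Min)/2 = (168+32)/510 = 200/510 = 0.39215… → L = 39.2%
L ≤ 0.5 → S = Δ/(Max+Min) = 136/(168+32) = 136/200 = 0.68 → S = 68.0%
(the 1/255 factors cancel in S and H, so raw channel differences can be used)
Max is G' → H = 60 × ((B-R)/Δ + 2) = 60 × ((115-32)/136 + 2)
  83/136 + 2 = 0.6102… + 2 = 2.6102…
  H = 60 × 2.6102… = 156.617…° → H = 156.6°
= HSL(156.6°, 68.0%, 39.2%)


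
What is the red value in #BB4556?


Color: #BB4556
R = BB = 187
G = 45 = 69
B = 56 = 86
Red = 187


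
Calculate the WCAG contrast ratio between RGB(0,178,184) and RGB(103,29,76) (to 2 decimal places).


Linearize each sRGB channel c=v/255: c/12.92 if c ≤ 0.04045 else ((c+0.055)/1.055)^2.4
L = 0.2126×R_lin + 0.7152×G_lin + 0.0722×B_lin
Color 1 (0,178,184):
  R=0: 0/255≈0.0000 ≤ 0.04045 → 0.0000/12.92 ≈ 0.00000
  G=178: 178/255≈0.6980 > 0.04045 → ((0.6980+0.055)/1.055)^2.4 ≈ 0.44520
  B=184: 184/255≈0.7216 > 0.04045 → ((0.7216+0.055)/1.055)^2.4 ≈ 0.47932
  L1 = 0.2126×0.00000 + 0.7152×0.44520 + 0.0722×0.47932 ≈ 0.35301
Color 2 (103,29,76):
  R=103: 103/255≈0.4039 > 0.04045 → ((0.4039+0.055)/1.055)^2.4 ≈ 0.13563
  G=29: 29/255≈0.1137 > 0.04045 → ((0.1137+0.055)/1.055)^2.4 ≈ 0.01229
  B=76: 76/255≈0.2980 > 0.04045 → ((0.2980+0.055)/1.055)^2.4 ≈ 0.07227
  L2 = 0.2126×0.13563 + 0.7152×0.01229 + 0.0722×0.07227 ≈ 0.04284
Lighter = 0.35301, Darker = 0.04284
Ratio = (L_lighter + 0.05) / (L_darker + 0.05)
Ratio = (0.35301 + 0.05) / (0.04284 + 0.05) = 0.40301 / 0.09284 ≈ 4.3409
Ratio ≈ 4.34:1


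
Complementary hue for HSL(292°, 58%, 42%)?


Complement = opposite side of color wheel = hue + 180°
H' = (292 + 180) mod 360 = 112°
S and L unchanged.
= HSL(112°, 58%, 42%)


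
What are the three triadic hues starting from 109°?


Triadic: equally spaced at 120° intervals
H1 = 109°
H2 = (109 + 120) mod 360 = 229°
H3 = (109 + 240) mod 360 = 349°
Triadic = 109°, 229°, 349°


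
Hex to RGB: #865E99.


86 → 134 (R)
5E → 94 (G)
99 → 153 (B)
= RGB(134, 94, 153)


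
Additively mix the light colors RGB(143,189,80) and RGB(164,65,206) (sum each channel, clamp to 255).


Additive: each channel = min(255, C₁+C₂)
R: 143+164 = 307 → 255
G: 189+65 = 254 → 254
B: 80+206 = 286 → 255
= RGB(255, 254, 255)


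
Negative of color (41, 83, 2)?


Invert: (255-R, 255-G, 255-B)
R: 255-41 = 214
G: 255-83 = 172
B: 255-2 = 253
= RGB(214, 172, 253)


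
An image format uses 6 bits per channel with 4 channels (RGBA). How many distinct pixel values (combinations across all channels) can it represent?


Total bits = 6 bits/channel × 4 channels = 24 bits
Distinct pixel values = 2^24
= 16,777,216 pixel values


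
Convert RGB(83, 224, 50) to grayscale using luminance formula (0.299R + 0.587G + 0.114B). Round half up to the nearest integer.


Gray = 0.299×R + 0.587×G + 0.114×B
Gray = 0.299×83 + 0.587×224 + 0.114×50
Gray = 24.817 + 131.488 + 5.700
Gray = 162.005 → round half up → 162
Gray = 162


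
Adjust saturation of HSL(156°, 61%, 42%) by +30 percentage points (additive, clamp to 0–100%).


Original S = 61%
Adjustment = +30 percentage points
New S = 61 + (30) = 91
Clamp to [0, 100] → 91
= HSL(156°, 91%, 42%)


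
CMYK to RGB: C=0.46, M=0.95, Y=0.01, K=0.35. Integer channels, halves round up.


R = 255 × (1-C) × (1-K) = 255 × 0.54 × 0.65 = 89.505 → 90
G = 255 × (1-M) × (1-K) = 255 × 0.05 × 0.65 = 8.2875 → 8
B = 255 × (1-Y) × (1-K) = 255 × 0.99 × 0.65 = 164.0925 → 164
= RGB(90, 8, 164)


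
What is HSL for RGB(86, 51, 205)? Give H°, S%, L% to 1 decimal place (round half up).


Normalize: R'=86/255≈0.3373, G'=51/255≈0.2000, B'=205/255≈0.8039
Max=205/255, Min=51/255, Δ=Max-Min=154/255
L = (Max+Min)/2 = (205+51)/510 = 256/510 = 0.50196… → L = 50.2%
L > 0.5 → S = Δ/(2-Max-Min) = 154/(510-205-51) = 154/254 = 0.60629… → S = 60.6%
(the 1/255 factors cancel in S and H, so raw channel differences can be used)
Max is B' → H = 60 × ((R-G)/Δ + 4) = 60 × ((86-51)/154 + 4)
  35/154 + 4 = 0.2272… + 4 = 4.2272…
  H = 60 × 4.2272… = 253.636…° → H = 253.6°
= HSL(253.6°, 60.6%, 50.2%)


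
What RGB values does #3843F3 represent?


38 → 56 (R)
43 → 67 (G)
F3 → 243 (B)
= RGB(56, 67, 243)


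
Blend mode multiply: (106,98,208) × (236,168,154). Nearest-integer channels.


Multiply: C = A×B/255, rounded to nearest integer
R: 106×236/255 = 25016/255 ≈ 98.102 → 98
G: 98×168/255 = 16464/255 ≈ 64.565 → 65
B: 208×154/255 = 32032/255 ≈ 125.616 → 126
= RGB(98, 65, 126)


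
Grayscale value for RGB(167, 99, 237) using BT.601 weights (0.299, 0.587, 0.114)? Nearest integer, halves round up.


Gray = 0.299×R + 0.587×G + 0.114×B
Gray = 0.299×167 + 0.587×99 + 0.114×237
Gray = 49.933 + 58.113 + 27.018
Gray = 135.064 → round half up → 135
Gray = 135


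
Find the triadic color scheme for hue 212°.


Triadic: equally spaced at 120° intervals
H1 = 212°
H2 = (212 + 120) mod 360 = 332°
H3 = (212 + 240) mod 360 = 92°
Triadic = 212°, 332°, 92°


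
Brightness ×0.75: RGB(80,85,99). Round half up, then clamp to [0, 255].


Multiply each channel by 0.75, round half up, clamp to [0, 255]
R: 80×0.75 = 60
G: 85×0.75 = 63.75 → round → 64
B: 99×0.75 = 74.25 → round → 74
= RGB(60, 64, 74)


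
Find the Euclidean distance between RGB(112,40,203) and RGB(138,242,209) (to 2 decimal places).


d = √[(R₁-R₂)² + (G₁-G₂)² + (B₁-B₂)²]
d = √[(112-138)² + (40-242)² + (203-209)²]
d = √[676 + 40804 + 36]
d = √41516
d ≈ 203.75


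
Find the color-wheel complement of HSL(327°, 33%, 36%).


Complement = opposite side of color wheel = hue + 180°
H' = (327 + 180) mod 360 = 147°
S and L unchanged.
= HSL(147°, 33%, 36%)


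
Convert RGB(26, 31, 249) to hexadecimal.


R = 26 → 1A (hex)
G = 31 → 1F (hex)
B = 249 → F9 (hex)
Hex = #1A1FF9


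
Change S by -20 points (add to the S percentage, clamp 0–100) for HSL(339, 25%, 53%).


Original S = 25%
Adjustment = -20 percentage points
New S = 25 + (-20) = 5
Clamp to [0, 100] → 5
= HSL(339°, 5%, 53%)


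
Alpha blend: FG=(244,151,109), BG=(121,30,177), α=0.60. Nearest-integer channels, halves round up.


C = α×F + (1-α)×B, with 1-α = 0.40
R: 0.60×244 + 0.40×121 = 146.40 + 48.40 = 194.80 → 195
G: 0.60×151 + 0.40×30 = 90.60 + 12.00 = 102.60 → 103
B: 0.60×109 + 0.40×177 = 65.40 + 70.80 = 136.20 → 136
= RGB(195, 103, 136)


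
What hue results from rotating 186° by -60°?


New hue = (H + rotation) mod 360
New hue = (186 -60) mod 360
= 126 mod 360
= 126°


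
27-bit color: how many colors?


Colors = 2^bits = 2^27
= 134,217,728 colors


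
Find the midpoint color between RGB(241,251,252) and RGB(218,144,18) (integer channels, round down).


Midpoint: each channel = ⌊(C₁+C₂)/2⌋
R: ⌊(241+218)/2⌋ = 229
G: ⌊(251+144)/2⌋ = 197
B: ⌊(252+18)/2⌋ = 135
= RGB(229, 197, 135)


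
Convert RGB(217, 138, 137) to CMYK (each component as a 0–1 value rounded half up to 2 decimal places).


R'=217/255≈0.8510, G'=138/255≈0.5412, B'=137/255≈0.5373
K = 1 - max(R',G',B') = 1 - 217/255 = 38/255 = 0.14901… → 0.15
(1-R'-K)/(1-K) simplifies to (max-R)/max with max = 217:
C = (217-217)/217 = 0/217 = 0 → 0.00
M = (217-138)/217 = 79/217 = 0.36405… → 0.36
Y = (217-137)/217 = 80/217 = 0.36866… → 0.37
= CMYK(0.00, 0.36, 0.37, 0.15)


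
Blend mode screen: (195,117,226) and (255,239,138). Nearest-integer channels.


Screen: C = 255 - (255-A)×(255-B)/255, rounded to nearest integer
R: 255 - (255-195)×(255-255)/255 = 255 - 0/255 ≈ 255 - 0.000 = 255.000 → 255
G: 255 - (255-117)×(255-239)/255 = 255 - 2208/255 ≈ 255 - 8.659 = 246.341 → 246
B: 255 - (255-226)×(255-138)/255 = 255 - 3393/255 ≈ 255 - 13.306 = 241.694 → 242
= RGB(255, 246, 242)


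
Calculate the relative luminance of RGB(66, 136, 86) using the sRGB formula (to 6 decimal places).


Linearize each channel (sRGB transfer function): c = v/255; c_lin = c/12.92 if c ≤ 0.04045, else ((c+0.055)/1.055)^2.4
  R: 66/255 ≈ 0.258824 > 0.04045 → ((0.258824+0.055)/1.055)^2.4 ≈ 0.054480
  G: 136/255 ≈ 0.533333 > 0.04045 → ((0.533333+0.055)/1.055)^2.4 ≈ 0.246201
  B: 86/255 ≈ 0.337255 > 0.04045 → ((0.337255+0.055)/1.055)^2.4 ≈ 0.093059
R_lin = 0.054480, G_lin = 0.246201, B_lin = 0.093059
L = 0.2126×R + 0.7152×G + 0.0722×B
L = 0.2126×0.054480 + 0.7152×0.246201 + 0.0722×0.093059
L ≈ 0.194385


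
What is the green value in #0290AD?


Color: #0290AD
R = 02 = 2
G = 90 = 144
B = AD = 173
Green = 144


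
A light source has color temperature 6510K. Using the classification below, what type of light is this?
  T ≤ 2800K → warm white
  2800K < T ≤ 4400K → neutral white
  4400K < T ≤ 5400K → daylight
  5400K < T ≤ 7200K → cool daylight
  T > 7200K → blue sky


Temperature: 6510K
5400K < 6510K ≤ 7200K → cool daylight
Classification: cool daylight


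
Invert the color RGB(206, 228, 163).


Invert: (255-R, 255-G, 255-B)
R: 255-206 = 49
G: 255-228 = 27
B: 255-163 = 92
= RGB(49, 27, 92)


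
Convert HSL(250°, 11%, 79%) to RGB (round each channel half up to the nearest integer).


H=250°, S=0.11, L=0.79
C = (1-|2L-1|)×S = (1-|0.58|)×0.11 = 0.0462
H' = H/60 = 250/60 ≈ 4.1667; X = C×(1-|H' mod 2 - 1|) = 0.0077
m = L - C/2 = 0.79 - 0.0231 = 0.7669
Sector ⌊H'⌋ = 4 → (R',G',B') = (0.0077, 0.0, 0.0462)
RGB = ((R'+m)×255, (G'+m)×255, (B'+m)×255) = (197.523, 195.5595, 207.3405)
Round half up → RGB(198, 196, 207)


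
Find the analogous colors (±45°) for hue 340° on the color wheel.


Base hue: 340°
Left analog: (340 - 45) mod 360 = 295°
Right analog: (340 + 45) mod 360 = 25°
Analogous hues = 295° and 25°


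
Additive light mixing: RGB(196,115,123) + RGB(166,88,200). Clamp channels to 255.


Additive: each channel = min(255, C₁+C₂)
R: 196+166 = 362 → 255
G: 115+88 = 203 → 203
B: 123+200 = 323 → 255
= RGB(255, 203, 255)


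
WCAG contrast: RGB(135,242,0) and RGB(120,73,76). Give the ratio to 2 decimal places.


Linearize each sRGB channel c=v/255: c/12.92 if c ≤ 0.04045 else ((c+0.055)/1.055)^2.4
L = 0.2126×R_lin + 0.7152×G_lin + 0.0722×B_lin
Color 1 (135,242,0):
  R=135: 135/255≈0.5294 > 0.04045 → ((0.5294+0.055)/1.055)^2.4 ≈ 0.24228
  G=242: 242/255≈0.9490 > 0.04045 → ((0.9490+0.055)/1.055)^2.4 ≈ 0.88792
  B=0: 0/255≈0.0000 ≤ 0.04045 → 0.0000/12.92 ≈ 0.00000
  L1 = 0.2126×0.24228 + 0.7152×0.88792 + 0.0722×0.00000 ≈ 0.68655
Color 2 (120,73,76):
  R=120: 120/255≈0.4706 > 0.04045 → ((0.4706+0.055)/1.055)^2.4 ≈ 0.18782
  G=73: 73/255≈0.2863 > 0.04045 → ((0.2863+0.055)/1.055)^2.4 ≈ 0.06663
  B=76: 76/255≈0.2980 > 0.04045 → ((0.2980+0.055)/1.055)^2.4 ≈ 0.07227
  L2 = 0.2126×0.18782 + 0.7152×0.06663 + 0.0722×0.07227 ≈ 0.09280
Lighter = 0.68655, Darker = 0.09280
Ratio = (L_lighter + 0.05) / (L_darker + 0.05)
Ratio = (0.68655 + 0.05) / (0.09280 + 0.05) = 0.73655 / 0.14280 ≈ 5.1579
Ratio ≈ 5.16:1


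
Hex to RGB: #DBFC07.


DB → 219 (R)
FC → 252 (G)
07 → 7 (B)
= RGB(219, 252, 7)


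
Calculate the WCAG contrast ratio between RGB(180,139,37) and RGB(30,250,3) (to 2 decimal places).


Linearize each sRGB channel c=v/255: c/12.92 if c ≤ 0.04045 else ((c+0.055)/1.055)^2.4
L = 0.2126×R_lin + 0.7152×G_lin + 0.0722×B_lin
Color 1 (180,139,37):
  R=180: 180/255≈0.7059 > 0.04045 → ((0.7059+0.055)/1.055)^2.4 ≈ 0.45641
  G=139: 139/255≈0.5451 > 0.04045 → ((0.5451+0.055)/1.055)^2.4 ≈ 0.25818
  B=37: 37/255≈0.1451 > 0.04045 → ((0.1451+0.055)/1.055)^2.4 ≈ 0.01850
  L1 = 0.2126×0.45641 + 0.7152×0.25818 + 0.0722×0.01850 ≈ 0.28302
Color 2 (30,250,3):
  R=30: 30/255≈0.1176 > 0.04045 → ((0.1176+0.055)/1.055)^2.4 ≈ 0.01298
  G=250: 250/255≈0.9804 > 0.04045 → ((0.9804+0.055)/1.055)^2.4 ≈ 0.95597
  B=3: 3/255≈0.0118 ≤ 0.04045 → 0.0118/12.92 ≈ 0.00091
  L2 = 0.2126×0.01298 + 0.7152×0.95597 + 0.0722×0.00091 ≈ 0.68654
Lighter = 0.68654, Darker = 0.28302
Ratio = (L_lighter + 0.05) / (L_darker + 0.05)
Ratio = (0.68654 + 0.05) / (0.28302 + 0.05) = 0.73654 / 0.33302 ≈ 2.2117
Ratio ≈ 2.21:1


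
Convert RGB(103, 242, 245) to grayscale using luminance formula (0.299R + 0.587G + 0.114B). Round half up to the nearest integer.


Gray = 0.299×R + 0.587×G + 0.114×B
Gray = 0.299×103 + 0.587×242 + 0.114×245
Gray = 30.797 + 142.054 + 27.930
Gray = 200.781 → round half up → 201
Gray = 201


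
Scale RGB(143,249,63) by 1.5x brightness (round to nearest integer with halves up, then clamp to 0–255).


Multiply each channel by 1.5, round half up, clamp to [0, 255]
R: 143×1.5 = 214.5 → round → 215
G: 249×1.5 = 373.5 → round → 374 → clamp → 255
B: 63×1.5 = 94.5 → round → 95
= RGB(215, 255, 95)


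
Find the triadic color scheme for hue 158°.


Triadic: equally spaced at 120° intervals
H1 = 158°
H2 = (158 + 120) mod 360 = 278°
H3 = (158 + 240) mod 360 = 38°
Triadic = 158°, 278°, 38°


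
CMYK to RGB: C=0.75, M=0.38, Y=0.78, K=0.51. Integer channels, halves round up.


R = 255 × (1-C) × (1-K) = 255 × 0.25 × 0.49 = 31.2375 → 31
G = 255 × (1-M) × (1-K) = 255 × 0.62 × 0.49 = 77.469 → 77
B = 255 × (1-Y) × (1-K) = 255 × 0.22 × 0.49 = 27.489 → 27
= RGB(31, 77, 27)


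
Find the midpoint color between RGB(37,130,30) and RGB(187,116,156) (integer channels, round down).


Midpoint: each channel = ⌊(C₁+C₂)/2⌋
R: ⌊(37+187)/2⌋ = 112
G: ⌊(130+116)/2⌋ = 123
B: ⌊(30+156)/2⌋ = 93
= RGB(112, 123, 93)


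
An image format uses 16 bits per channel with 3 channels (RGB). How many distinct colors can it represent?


Total bits = 16 bits/channel × 3 channels = 48 bits
Distinct colors = 2^48
= 281,474,976,710,656 colors


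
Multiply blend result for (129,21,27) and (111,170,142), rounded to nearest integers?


Multiply: C = A×B/255, rounded to nearest integer
R: 129×111/255 = 14319/255 ≈ 56.153 → 56
G: 21×170/255 = 3570/255 ≈ 14.000 → 14
B: 27×142/255 = 3834/255 ≈ 15.035 → 15
= RGB(56, 14, 15)


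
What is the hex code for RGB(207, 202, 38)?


R = 207 → CF (hex)
G = 202 → CA (hex)
B = 38 → 26 (hex)
Hex = #CFCA26


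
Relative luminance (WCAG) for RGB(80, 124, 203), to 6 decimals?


Linearize each channel (sRGB transfer function): c = v/255; c_lin = c/12.92 if c ≤ 0.04045, else ((c+0.055)/1.055)^2.4
  R: 80/255 ≈ 0.313725 > 0.04045 → ((0.313725+0.055)/1.055)^2.4 ≈ 0.080220
  G: 124/255 ≈ 0.486275 > 0.04045 → ((0.486275+0.055)/1.055)^2.4 ≈ 0.201556
  B: 203/255 ≈ 0.796078 > 0.04045 → ((0.796078+0.055)/1.055)^2.4 ≈ 0.597202
R_lin = 0.080220, G_lin = 0.201556, B_lin = 0.597202
L = 0.2126×R + 0.7152×G + 0.0722×B
L = 0.2126×0.080220 + 0.7152×0.201556 + 0.0722×0.597202
L ≈ 0.204326


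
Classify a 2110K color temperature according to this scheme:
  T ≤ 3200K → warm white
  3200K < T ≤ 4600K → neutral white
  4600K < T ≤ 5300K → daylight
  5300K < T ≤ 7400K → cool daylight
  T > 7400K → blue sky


Temperature: 2110K
2110K ≤ 3200K → warm white
Classification: warm white


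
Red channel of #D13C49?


Color: #D13C49
R = D1 = 209
G = 3C = 60
B = 49 = 73
Red = 209


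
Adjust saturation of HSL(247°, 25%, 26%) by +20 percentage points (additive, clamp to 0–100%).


Original S = 25%
Adjustment = +20 percentage points
New S = 25 + (20) = 45
Clamp to [0, 100] → 45
= HSL(247°, 45%, 26%)


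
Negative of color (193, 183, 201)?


Invert: (255-R, 255-G, 255-B)
R: 255-193 = 62
G: 255-183 = 72
B: 255-201 = 54
= RGB(62, 72, 54)


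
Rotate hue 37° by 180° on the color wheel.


New hue = (H + rotation) mod 360
New hue = (37 + 180) mod 360
= 217 mod 360
= 217°


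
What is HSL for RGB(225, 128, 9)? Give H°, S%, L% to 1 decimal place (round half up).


Normalize: R'=225/255≈0.8824, G'=128/255≈0.5020, B'=9/255≈0.0353
Max=225/255, Min=9/255, Δ=Max-Min=216/255
L = (Max+Min)/2 = (225+9)/510 = 234/510 = 0.45882… → L = 45.9%
L ≤ 0.5 → S = Δ/(Max+Min) = 216/(225+9) = 216/234 = 0.92307… → S = 92.3%
(the 1/255 factors cancel in S and H, so raw channel differences can be used)
Max is R' → H = 60 × (((G-B)/Δ) mod 6) = 60 × (((128-9)/216) mod 6)
  119/216 = 0.5509…
  H = 60 × 0.5509… = 33.055…° → H = 33.1°
= HSL(33.1°, 92.3%, 45.9%)


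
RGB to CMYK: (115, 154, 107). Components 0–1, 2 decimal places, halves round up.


R'=115/255≈0.4510, G'=154/255≈0.6039, B'=107/255≈0.4196
K = 1 - max(R',G',B') = 1 - 154/255 = 101/255 = 0.39607… → 0.40
(1-R'-K)/(1-K) simplifies to (max-R)/max with max = 154:
C = (154-115)/154 = 39/154 = 0.25324… → 0.25
M = (154-154)/154 = 0/154 = 0 → 0.00
Y = (154-107)/154 = 47/154 = 0.30519… → 0.31
= CMYK(0.25, 0.00, 0.31, 0.40)


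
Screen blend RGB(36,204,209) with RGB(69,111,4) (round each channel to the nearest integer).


Screen: C = 255 - (255-A)×(255-B)/255, rounded to nearest integer
R: 255 - (255-36)×(255-69)/255 = 255 - 40734/255 ≈ 255 - 159.741 = 95.259 → 95
G: 255 - (255-204)×(255-111)/255 = 255 - 7344/255 ≈ 255 - 28.800 = 226.200 → 226
B: 255 - (255-209)×(255-4)/255 = 255 - 11546/255 ≈ 255 - 45.278 = 209.722 → 210
= RGB(95, 226, 210)


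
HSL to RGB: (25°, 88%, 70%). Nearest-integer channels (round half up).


H=25°, S=0.88, L=0.70
C = (1-|2L-1|)×S = (1-|0.40|)×0.88 = 0.528
H' = H/60 = 25/60 ≈ 0.4167; X = C×(1-|H' mod 2 - 1|) = 0.22
m = L - C/2 = 0.70 - 0.264 = 0.436
Sector ⌊H'⌋ = 0 → (R',G',B') = (0.528, 0.22, 0.0)
RGB = ((R'+m)×255, (G'+m)×255, (B'+m)×255) = (245.82, 167.28, 111.18)
Round half up → RGB(246, 167, 111)


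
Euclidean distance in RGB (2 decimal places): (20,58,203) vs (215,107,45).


d = √[(R₁-R₂)² + (G₁-G₂)² + (B₁-B₂)²]
d = √[(20-215)² + (58-107)² + (203-45)²]
d = √[38025 + 2401 + 24964]
d = √65390
d ≈ 255.71


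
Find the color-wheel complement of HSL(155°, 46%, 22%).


Complement = opposite side of color wheel = hue + 180°
H' = (155 + 180) mod 360 = 335°
S and L unchanged.
= HSL(335°, 46%, 22%)


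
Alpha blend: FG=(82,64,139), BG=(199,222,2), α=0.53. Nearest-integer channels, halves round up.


C = α×F + (1-α)×B, with 1-α = 0.47
R: 0.53×82 + 0.47×199 = 43.46 + 93.53 = 136.99 → 137
G: 0.53×64 + 0.47×222 = 33.92 + 104.34 = 138.26 → 138
B: 0.53×139 + 0.47×2 = 73.67 + 0.94 = 74.61 → 75
= RGB(137, 138, 75)


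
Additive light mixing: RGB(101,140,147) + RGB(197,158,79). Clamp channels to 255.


Additive: each channel = min(255, C₁+C₂)
R: 101+197 = 298 → 255
G: 140+158 = 298 → 255
B: 147+79 = 226 → 226
= RGB(255, 255, 226)


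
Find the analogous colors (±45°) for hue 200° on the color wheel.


Base hue: 200°
Left analog: (200 - 45) mod 360 = 155°
Right analog: (200 + 45) mod 360 = 245°
Analogous hues = 155° and 245°


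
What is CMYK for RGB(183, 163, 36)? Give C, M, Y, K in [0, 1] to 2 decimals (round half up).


R'=183/255≈0.7176, G'=163/255≈0.6392, B'=36/255≈0.1412
K = 1 - max(R',G',B') = 1 - 183/255 = 72/255 = 0.28235… → 0.28
(1-R'-K)/(1-K) simplifies to (max-R)/max with max = 183:
C = (183-183)/183 = 0/183 = 0 → 0.00
M = (183-163)/183 = 20/183 = 0.10928… → 0.11
Y = (183-36)/183 = 147/183 = 0.80327… → 0.80
= CMYK(0.00, 0.11, 0.80, 0.28)


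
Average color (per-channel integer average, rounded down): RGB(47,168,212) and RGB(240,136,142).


Midpoint: each channel = ⌊(C₁+C₂)/2⌋
R: ⌊(47+240)/2⌋ = 143
G: ⌊(168+136)/2⌋ = 152
B: ⌊(212+142)/2⌋ = 177
= RGB(143, 152, 177)


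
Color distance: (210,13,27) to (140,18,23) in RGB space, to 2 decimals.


d = √[(R₁-R₂)² + (G₁-G₂)² + (B₁-B₂)²]
d = √[(210-140)² + (13-18)² + (27-23)²]
d = √[4900 + 25 + 16]
d = √4941
d ≈ 70.29


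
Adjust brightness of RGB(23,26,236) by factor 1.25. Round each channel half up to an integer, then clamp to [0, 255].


Multiply each channel by 1.25, round half up, clamp to [0, 255]
R: 23×1.25 = 28.75 → round → 29
G: 26×1.25 = 32.5 → round → 33
B: 236×1.25 = 295 → clamp → 255
= RGB(29, 33, 255)


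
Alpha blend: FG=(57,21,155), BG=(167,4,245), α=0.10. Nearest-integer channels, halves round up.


C = α×F + (1-α)×B, with 1-α = 0.90
R: 0.10×57 + 0.90×167 = 5.70 + 150.30 = 156.00 → 156
G: 0.10×21 + 0.90×4 = 2.10 + 3.60 = 5.70 → 6
B: 0.10×155 + 0.90×245 = 15.50 + 220.50 = 236.00 → 236
= RGB(156, 6, 236)


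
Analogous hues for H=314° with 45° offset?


Base hue: 314°
Left analog: (314 - 45) mod 360 = 269°
Right analog: (314 + 45) mod 360 = 359°
Analogous hues = 269° and 359°


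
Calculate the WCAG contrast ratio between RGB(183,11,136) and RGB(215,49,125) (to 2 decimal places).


Linearize each sRGB channel c=v/255: c/12.92 if c ≤ 0.04045 else ((c+0.055)/1.055)^2.4
L = 0.2126×R_lin + 0.7152×G_lin + 0.0722×B_lin
Color 1 (183,11,136):
  R=183: 183/255≈0.7176 > 0.04045 → ((0.7176+0.055)/1.055)^2.4 ≈ 0.47353
  G=11: 11/255≈0.0431 > 0.04045 → ((0.0431+0.055)/1.055)^2.4 ≈ 0.00335
  B=136: 136/255≈0.5333 > 0.04045 → ((0.5333+0.055)/1.055)^2.4 ≈ 0.24620
  L1 = 0.2126×0.47353 + 0.7152×0.00335 + 0.0722×0.24620 ≈ 0.12084
Color 2 (215,49,125):
  R=215: 215/255≈0.8431 > 0.04045 → ((0.8431+0.055)/1.055)^2.4 ≈ 0.67954
  G=49: 49/255≈0.1922 > 0.04045 → ((0.1922+0.055)/1.055)^2.4 ≈ 0.03071
  B=125: 125/255≈0.4902 > 0.04045 → ((0.4902+0.055)/1.055)^2.4 ≈ 0.20508
  L2 = 0.2126×0.67954 + 0.7152×0.03071 + 0.0722×0.20508 ≈ 0.18124
Lighter = 0.18124, Darker = 0.12084
Ratio = (L_lighter + 0.05) / (L_darker + 0.05)
Ratio = (0.18124 + 0.05) / (0.12084 + 0.05) = 0.23124 / 0.17084 ≈ 1.3536
Ratio ≈ 1.35:1
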